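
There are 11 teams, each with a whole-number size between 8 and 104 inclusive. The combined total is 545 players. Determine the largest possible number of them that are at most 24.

Each value at 24 or below falls at least 104 − 24 = 80 short of the ceiling 104.
The ceiling total is 11 × 104 = 1144, and we need 545, so at most ⌊(1144 − 545)/80⌋ = 7 can be that low.
k = 7 is achieved by 7 values at 24 and 4 at 104, total 584; lower one of the 104's by 39 (still > 24) to reach 545.

7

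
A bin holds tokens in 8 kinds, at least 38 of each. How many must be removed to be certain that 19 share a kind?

You could draw 18 of every kind without reaching 19 of any — 144 in all.
One more forces 19 of some kind, so 144 + 1 = 145.

145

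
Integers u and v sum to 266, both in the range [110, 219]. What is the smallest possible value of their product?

For a fixed sum, uv is smallest when u and v are as far apart as possible.
At the endpoint u = 110, v = 266 − 110 = 156, so uv = 110 × 156 = 17160.

17160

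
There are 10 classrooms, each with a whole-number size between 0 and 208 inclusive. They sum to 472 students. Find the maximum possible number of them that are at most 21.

Suppose k of them are at most 21. Those contribute at most 21 each and the rest at most 208 each.
So the total is at most 21k + 208(10 − k) = 2080 − 187k. This must still be ≥ 472, so k ≤ 8.
k = 8 is achieved by 8 values at 21 and 2 at 208, total 584; lower one of the 208's by 112 (still > 21) to reach 472.

8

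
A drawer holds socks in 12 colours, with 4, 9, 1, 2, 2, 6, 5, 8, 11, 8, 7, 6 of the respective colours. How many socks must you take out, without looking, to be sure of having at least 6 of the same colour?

50

In the worst case you take as many as possible of each colour without reaching 6: 4 + 5 + 1 + 2 + 2 + 5 + 5 + 5 + 5 + 5 + 5 + 5 = 49.
The next one must give 6 of some colour, so 49 + 1 = 50.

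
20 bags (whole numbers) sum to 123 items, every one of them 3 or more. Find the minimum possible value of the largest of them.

7

Some value must be at least ⌈123/20⌉ = 7, since 20 × 6 = 120 < 123.
Taking 17 copies of 6 and 3 copies of 7 gives exactly 123, so 7 is attained.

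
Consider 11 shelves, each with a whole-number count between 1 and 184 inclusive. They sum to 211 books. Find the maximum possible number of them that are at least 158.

If k of the values are ≥ 158, the total is ≥ 158k + 1(11 − k).
Setting 158k + 1(11 − k) ≤ 211 gives 157k ≤ 200, so k ≤ 1.
k = 1 is achieved by 1 value at 158 and 10 at 1, total 168; add 43 to one value (staying below 158) to reach 211.

1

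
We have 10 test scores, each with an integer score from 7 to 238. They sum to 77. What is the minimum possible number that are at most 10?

If only k of them are at most 10, the other 10 − k are at least 11, so the total is at least (10 − k)·11 + k·7.
This is ≤ 77, so (10 − k)·11 + 7k ≤ 77, which gives k ≥ 9.
Exactly 9 works: 9 values at 7 and 1 at 11 total 74; raise one of the low values by 3 (still ≤ 10) to hit 77.

9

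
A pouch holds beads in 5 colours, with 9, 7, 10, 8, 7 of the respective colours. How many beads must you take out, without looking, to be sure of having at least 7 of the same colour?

31

In the worst case you take as many as possible of each colour without reaching 7: 6 + 6 + 6 + 6 + 6 = 30.
The next one must give 7 of some colour, so 30 + 1 = 31.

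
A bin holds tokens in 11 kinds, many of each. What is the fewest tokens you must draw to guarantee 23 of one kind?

In the worst case you draw 22 of each of the 11 kinds: 11 × 22 = 242.
One more forces 23 of some kind, so 242 + 1 = 243.

243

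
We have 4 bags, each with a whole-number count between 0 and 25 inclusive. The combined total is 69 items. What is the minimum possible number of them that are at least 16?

1

Suppose at most 4 − j of them reach 16; then j values are ≤ 15 and the rest ≤ 25.
The total is then ≤ 15·j + 25·(4 − j) = 100 − 10j. For this to be ≥ 69 we need j ≤ 3, so at least 4 − 3 = 1 must reach 16.
Exactly 1 works: 1 value at 25 and 3 at 15 total 70; lower one of the high values by 1 (still ≥ 16) to hit 69.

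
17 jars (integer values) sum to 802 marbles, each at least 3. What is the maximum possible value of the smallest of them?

47

The 17 values sum to 802, so their minimum is at most ⌊802/17⌋ = 47.
Achievable: 14 of them at 47 and 3 at 48 total 802.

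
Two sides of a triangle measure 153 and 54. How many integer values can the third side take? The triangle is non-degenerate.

The triangle inequality gives |153 − 54| < c < 153 + 54, i.e. 99 < c < 207.
So c can be any integer from 100 to 206: 107 values.

107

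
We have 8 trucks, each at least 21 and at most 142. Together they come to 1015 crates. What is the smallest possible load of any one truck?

21

Minimizing one value means maximizing the remaining 7.
The other 7 contribute at most 7 × 142 = 994, leaving at least 1015 − 994 = 21.
Since 21 ≥ 21, this is achievable: one at 21 and 7 at 142.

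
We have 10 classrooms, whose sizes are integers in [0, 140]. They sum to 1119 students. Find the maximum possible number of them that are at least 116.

If k of the values are ≥ 116, the total is ≥ 116k + 0(10 − k).
Setting 116k + 0(10 − k) ≤ 1119 gives 116k ≤ 1119, so k ≤ 9.
k = 9 is achieved by 9 values at 116 and 1 at 0, total 1044; add 75 to one value (staying below 116) to reach 1119.

9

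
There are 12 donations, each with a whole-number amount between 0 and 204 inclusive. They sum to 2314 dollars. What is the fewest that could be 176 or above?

8

If only k of them are at least 176, the other 12 − k are at most 175, so the total is at most k·204 + (12 − k)·175.
This must reach 2314, so k·204 + (12 − k)·175 ≥ 2314, giving k ≥ 8.
Exactly 8 works: 8 values at 204 and 4 at 175 total 2332; lower one of the high values by 18 (still ≥ 176) to hit 2314.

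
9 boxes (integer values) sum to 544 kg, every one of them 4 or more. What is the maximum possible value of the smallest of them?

60

The average is 544/9 < 61, so some value is ≤ 60.
Achievable: 5 of them at 60 and 4 at 61 total 544.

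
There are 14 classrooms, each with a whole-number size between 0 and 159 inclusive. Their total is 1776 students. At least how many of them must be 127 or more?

1

Suppose at most 14 − j of them reach 127; then j values are ≤ 126 and the rest ≤ 159.
The total is then ≤ 126·j + 159·(14 − j) = 2226 − 33j. For this to be ≥ 1776 we need j ≤ 13, so at least 14 − 13 = 1 must reach 127.
Exactly 1 works: 1 value at 159 and 13 at 126 total 1797; lower one of the high values by 21 (still ≥ 127) to hit 1776.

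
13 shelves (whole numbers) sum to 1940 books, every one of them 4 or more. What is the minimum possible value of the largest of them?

The 13 values sum to 1940, so their maximum is at least ⌈1940/13⌉ = 150.
Taking 10 copies of 149 and 3 copies of 150 gives exactly 1940, so 150 is attained.

150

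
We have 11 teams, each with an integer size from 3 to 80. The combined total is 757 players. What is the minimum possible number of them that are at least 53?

7

Each value short of 53 is at most 52, costing at least 80 − 52 = 28 against the maximum total of 880.
We can afford to lose at most 880 − 757 = 123, so at most ⌊123/28⌋ = 4 fall short, and at least 7 are ≥ 53.
Exactly 7 works: 7 values at 80 and 4 at 52 total 768; lower one of the high values by 11 (still ≥ 53) to hit 757.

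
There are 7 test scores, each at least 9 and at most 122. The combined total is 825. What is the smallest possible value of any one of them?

To make one score as small as possible, make the other 6 as large as possible.
The other 6 contribute at most 6 × 122 = 732, leaving at least 825 − 732 = 93.
Since 93 ≥ 9, this is achievable: one at 93 and 6 at 122.

93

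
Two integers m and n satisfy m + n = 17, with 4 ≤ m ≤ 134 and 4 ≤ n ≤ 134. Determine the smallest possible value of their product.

52

Since m + n is fixed, pushing one of them to its bound minimizes the product.
At the endpoint m = 4, n = 17 − 4 = 13, so mn = 4 × 13 = 52.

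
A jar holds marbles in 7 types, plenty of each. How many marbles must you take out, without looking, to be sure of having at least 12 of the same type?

You could draw 11 of every type without reaching 12 of any — 77 in all.
One more forces 12 of some type, so 77 + 1 = 78.

78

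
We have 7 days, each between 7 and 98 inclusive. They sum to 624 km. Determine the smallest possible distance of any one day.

36

Minimizing one value means maximizing the remaining 6.
The other 6 contribute at most 6 × 98 = 588, leaving at least 624 − 588 = 36.
Since 36 ≥ 7, this is achievable: one at 36 and 6 at 98.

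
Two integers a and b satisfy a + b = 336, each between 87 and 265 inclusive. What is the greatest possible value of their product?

With a + b fixed, ab peaks when the two are closest together.
Taking a = 168 and b = 168 (both in [87, 265]) gives ab = 28224.

28224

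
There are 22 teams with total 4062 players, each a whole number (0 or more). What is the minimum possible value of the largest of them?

Some value must be at least ⌈4062/22⌉ = 185, since 22 × 184 = 4048 < 4062.
Equality holds with 14 values of 185 and 8 values of 184.

185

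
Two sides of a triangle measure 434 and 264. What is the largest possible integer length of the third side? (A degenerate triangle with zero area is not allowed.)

697

The third side must be less than 434 + 264 = 698.
The largest integer below 698 is 697.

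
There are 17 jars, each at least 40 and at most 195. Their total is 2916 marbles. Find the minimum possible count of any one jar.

Minimizing one value means maximizing the remaining 16.
The other 16 can take up 16 × 195 = 3120 ≥ 2916 − 40, so one jar can sit at its floor of 40.
Achievable: one at 40 and the other 16 totalling 2876, which fits since 16 × 40 ≤ 2876 ≤ 16 × 195.

40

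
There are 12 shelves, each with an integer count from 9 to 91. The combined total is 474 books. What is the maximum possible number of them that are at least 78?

Suppose k of them are at least 78. Those contribute at least 78 each and the other 12 − k at least 9 each.
So the total is at least 78k + 9(12 − k) = 108 + 69k. This must be ≤ 474, giving k ≤ 5.
k = 5 is achieved by 5 values at 78 and 7 at 9, total 453; add 21 to one value (staying below 78) to reach 474.

5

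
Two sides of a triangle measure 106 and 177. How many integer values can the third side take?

The triangle inequality gives |106 − 177| < c < 106 + 177, i.e. 71 < c < 283.
So c can be any integer from 72 to 282: 211 values.

211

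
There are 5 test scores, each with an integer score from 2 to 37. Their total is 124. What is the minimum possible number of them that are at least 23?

Each value short of 23 is at most 22, costing at least 37 − 22 = 15 against the maximum total of 185.
We can afford to lose at most 185 − 124 = 61, so at most ⌊61/15⌋ = 4 fall short, and at least 1 are ≥ 23.
Exactly 1 works: 1 value at 37 and 4 at 22 total 125; lower one of the high values by 1 (still ≥ 23) to hit 124.

1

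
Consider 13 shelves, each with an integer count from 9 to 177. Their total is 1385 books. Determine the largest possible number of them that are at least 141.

Suppose k of them are at least 141. Those contribute at least 141 each and the other 13 − k at least 9 each.
So the total is at least 141k + 9(13 − k) = 117 + 132k. This must be ≤ 1385, giving k ≤ 9.
k = 9 is achieved by 9 values at 141 and 4 at 9, total 1305; add 80 to one value (staying below 141) to reach 1385.

9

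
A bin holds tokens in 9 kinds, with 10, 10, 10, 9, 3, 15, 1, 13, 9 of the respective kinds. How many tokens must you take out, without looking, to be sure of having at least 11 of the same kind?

73

In the worst case you take as many as possible of each kind without reaching 11: 10 + 10 + 10 + 9 + 3 + 10 + 1 + 10 + 9 = 72.
The next one must give 11 of some kind, so 72 + 1 = 73.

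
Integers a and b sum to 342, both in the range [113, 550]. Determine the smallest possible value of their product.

For a fixed sum, ab is smallest when a and b are as far apart as possible.
At the endpoint a = 113, b = 342 − 113 = 229, so ab = 113 × 229 = 25877.

25877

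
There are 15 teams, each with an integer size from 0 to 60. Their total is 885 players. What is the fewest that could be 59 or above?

If only k of them are at least 59, the other 15 − k are at most 58, so the total is at most k·60 + (15 − k)·58.
This must reach 885, so k·60 + (15 − k)·58 ≥ 885, giving k ≥ 8.
Exactly 8 works: 8 values at 60 and 7 at 58 total 886; lower one of the high values by 1 (still ≥ 59) to hit 885.

8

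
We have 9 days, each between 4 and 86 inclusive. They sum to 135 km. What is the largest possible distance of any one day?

Maximizing one value means minimizing the remaining 8.
The other 8 contribute at least 8 × 4 = 32, leaving at most 135 − 32 = 103.
But each day is capped at 86, so the maximum is 86.
Achievable: one at 86 and the other 8 totalling 49, which fits since 8 × 4 ≤ 49 ≤ 8 × 86.

86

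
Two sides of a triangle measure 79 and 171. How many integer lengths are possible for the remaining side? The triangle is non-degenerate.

The triangle inequality gives |79 − 171| < c < 79 + 171, i.e. 92 < c < 250.
So c can be any integer from 93 to 249: 157 values.

157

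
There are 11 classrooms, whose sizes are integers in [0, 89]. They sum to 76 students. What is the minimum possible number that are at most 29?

Each value above 29 is at least 30, contributing at least 30 − 0 = 30 above the floor 0.
The sum exceeds the floor total 0 by 76, so at most ⌊76/30⌋ = 2 exceed 29, and at least 9 are ≤ 29.
Exactly 9 works: 9 values at 0 and 2 at 30 total 60; raise one of the low values by 16 (still ≤ 29) to hit 76.

9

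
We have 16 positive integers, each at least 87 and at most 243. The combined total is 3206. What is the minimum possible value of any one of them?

87

To make one integer as small as possible, make the other 15 as large as possible.
The other 15 can take up 15 × 243 = 3645 ≥ 3206 − 87, so one integer can sit at its floor of 87.
Achievable: one at 87 and the other 15 totalling 3119, which fits since 15 × 87 ≤ 3119 ≤ 15 × 243.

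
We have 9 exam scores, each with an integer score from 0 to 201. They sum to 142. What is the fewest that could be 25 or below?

Each value above 25 is at least 26, contributing at least 26 − 0 = 26 above the floor 0.
The sum exceeds the floor total 0 by 142, so at most ⌊142/26⌋ = 5 exceed 25, and at least 4 are ≤ 25.
Exactly 4 works: 4 values at 0 and 5 at 26 total 130; raise one of the low values by 12 (still ≤ 25) to hit 142.

4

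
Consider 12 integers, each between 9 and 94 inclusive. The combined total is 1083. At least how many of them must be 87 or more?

Each value short of 87 is at most 86, costing at least 94 − 86 = 8 against the maximum total of 1128.
We can afford to lose at most 1128 − 1083 = 45, so at most ⌊45/8⌋ = 5 fall short, and at least 7 are ≥ 87.
Exactly 7 works: 7 values at 94 and 5 at 86 total 1088; lower one of the high values by 5 (still ≥ 87) to hit 1083.

7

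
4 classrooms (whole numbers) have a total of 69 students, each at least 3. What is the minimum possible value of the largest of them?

18

The 4 values sum to 69, so their maximum is at least ⌈69/4⌉ = 18.
Equality holds with 1 value of 18 and 3 values of 17.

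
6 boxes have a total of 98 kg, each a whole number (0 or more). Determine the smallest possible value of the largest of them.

17

The average is 98/6 > 16, so not all 6 can be 16 or less; the largest is ≥ 17.
Taking 4 copies of 16 and 2 copies of 17 gives exactly 98, so 17 is attained.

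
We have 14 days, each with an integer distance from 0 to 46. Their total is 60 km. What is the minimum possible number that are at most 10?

If only k of them are at most 10, the other 14 − k are at least 11, so the total is at least (14 − k)·11 + k·0.
This is ≤ 60, so (14 − k)·11 + 0k ≤ 60, which gives k ≥ 9.
Exactly 9 works: 9 values at 0 and 5 at 11 total 55; raise one of the low values by 5 (still ≤ 10) to hit 60.

9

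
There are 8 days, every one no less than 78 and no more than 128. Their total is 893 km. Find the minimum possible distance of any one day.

To make one day as small as possible, make the other 7 as large as possible.
The other 7 can take up 7 × 128 = 896 ≥ 893 − 78, so one day can sit at its floor of 78.
Achievable: one at 78 and the other 7 totalling 815, which fits since 7 × 78 ≤ 815 ≤ 7 × 128.

78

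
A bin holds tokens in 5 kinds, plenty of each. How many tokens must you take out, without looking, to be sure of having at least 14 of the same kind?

In the worst case you draw 13 of each of the 5 kinds: 5 × 13 = 65.
One more forces 14 of some kind, so 65 + 1 = 66.

66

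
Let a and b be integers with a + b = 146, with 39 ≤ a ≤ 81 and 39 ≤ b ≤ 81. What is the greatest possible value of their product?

5329

For a fixed sum, the product ab is largest when a and b are as close as possible.
Taking a = 73 and b = 73 (both in [39, 81]) gives ab = 5329.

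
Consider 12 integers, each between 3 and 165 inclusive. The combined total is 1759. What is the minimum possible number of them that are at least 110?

Each value short of 110 is at most 109, costing at least 165 − 109 = 56 against the maximum total of 1980.
We can afford to lose at most 1980 − 1759 = 221, so at most ⌊221/56⌋ = 3 fall short, and at least 9 are ≥ 110.
Exactly 9 works: 9 values at 165 and 3 at 109 total 1812; lower one of the high values by 53 (still ≥ 110) to hit 1759.

9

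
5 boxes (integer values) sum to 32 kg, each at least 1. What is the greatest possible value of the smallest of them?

6

If every one of the 5 were at least 7, the total would be at least 5 × 7 = 35 > 32.
Equality holds with 3 values of 6 and 2 values of 7.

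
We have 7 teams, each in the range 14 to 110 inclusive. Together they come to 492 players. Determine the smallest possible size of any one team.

14

To make one team as small as possible, make the other 6 as large as possible.
The other 6 can take up 6 × 110 = 660 ≥ 492 − 14, so one team can sit at its floor of 14.
Achievable: one at 14 and the other 6 totalling 478, which fits since 6 × 14 ≤ 478 ≤ 6 × 110.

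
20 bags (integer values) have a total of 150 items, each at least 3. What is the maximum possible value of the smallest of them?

The average is 150/20 < 8, so some value is ≤ 7.
Taking 10 copies of 7 and 10 copies of 8 gives exactly 150, so 7 is attained.

7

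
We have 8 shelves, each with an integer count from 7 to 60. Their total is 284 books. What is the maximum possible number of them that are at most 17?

Suppose k of them are at most 17. Those contribute at most 17 each and the rest at most 60 each.
So the total is at most 17k + 60(8 − k) = 480 − 43k. This must still be ≥ 284, so k ≤ 4.
k = 4 is achieved by 4 values at 17 and 4 at 60, total 308; lower one of the 60's by 24 (still > 17) to reach 284.

4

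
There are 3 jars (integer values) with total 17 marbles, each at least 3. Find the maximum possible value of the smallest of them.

5

The average is 17/3 < 6, so some value is ≤ 5.
Achievable: 1 of them at 5 and 2 at 6 total 17.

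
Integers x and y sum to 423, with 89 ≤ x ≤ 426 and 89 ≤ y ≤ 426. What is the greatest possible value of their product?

44732

With x + y fixed, xy peaks when the two are closest together.
Taking x = 211 and y = 212 (both in [89, 426]) gives xy = 44732.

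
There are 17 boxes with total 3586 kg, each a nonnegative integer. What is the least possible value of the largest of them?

The 17 values sum to 3586, so their maximum is at least ⌈3586/17⌉ = 211.
Achievable: 16 of them at 211 and 1 at 210 total 3586.

211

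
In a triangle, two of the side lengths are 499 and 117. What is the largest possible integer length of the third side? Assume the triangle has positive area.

615

The third side must be less than 499 + 117 = 616.
The largest integer below 616 is 615.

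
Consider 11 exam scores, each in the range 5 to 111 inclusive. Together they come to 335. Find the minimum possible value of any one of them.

Minimizing one value means maximizing the remaining 10.
The other 10 can take up 10 × 111 = 1110 ≥ 335 − 5, so one score can sit at its floor of 5.
Achievable: one at 5 and the other 10 totalling 330, which fits since 10 × 5 ≤ 330 ≤ 10 × 111.

5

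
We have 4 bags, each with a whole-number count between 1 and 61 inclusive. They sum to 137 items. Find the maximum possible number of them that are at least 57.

With k values at 57 or above and the rest at least 1, the sum is at least 4 + 56k.
Since the sum is 137, we need 56k ≤ 133, i.e. k ≤ 2.
k = 2 is achieved by 2 values at 57 and 2 at 1, total 116; add 21 to one value (staying below 57) to reach 137.

2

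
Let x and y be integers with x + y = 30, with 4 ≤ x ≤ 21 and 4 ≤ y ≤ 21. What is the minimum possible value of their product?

xy = x(30 − x) is concave in x, so over [9, 21] it is minimized at an endpoint.
At the endpoint x = 9, y = 30 − 9 = 21, so xy = 9 × 21 = 189.

189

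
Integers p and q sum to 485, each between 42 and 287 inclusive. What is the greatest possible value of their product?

pq = p(485 − p) is maximized when p is as near 485/2 as the bounds allow.
Taking p = 242 and q = 243 (both in [42, 287]) gives pq = 58806.

58806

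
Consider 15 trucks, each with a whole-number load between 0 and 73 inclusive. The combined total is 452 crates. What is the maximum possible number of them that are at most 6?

Suppose k of them are at most 6. Those contribute at most 6 each and the rest at most 73 each.
So the total is at most 6k + 73(15 − k) = 1095 − 67k. This must still be ≥ 452, so k ≤ 9.
k = 9 is achieved by 9 values at 6 and 6 at 73, total 492; lower one of the 73's by 40 (still > 6) to reach 452.

9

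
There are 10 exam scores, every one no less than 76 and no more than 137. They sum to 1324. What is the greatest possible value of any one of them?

To make one score as large as possible, make the other 9 as small as possible.
The other 9 contribute at least 9 × 76 = 684, leaving at most 1324 − 684 = 640.
But each score is capped at 137, so the maximum is 137.
Achievable: one at 137 and the other 9 totalling 1187, which fits since 9 × 76 ≤ 1187 ≤ 9 × 137.

137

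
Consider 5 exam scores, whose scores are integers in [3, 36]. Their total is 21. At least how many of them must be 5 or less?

3

Each value above 5 is at least 6, contributing at least 6 − 3 = 3 above the floor 3.
The sum exceeds the floor total 15 by 6, so at most ⌊6/3⌋ = 2 exceed 5, and at least 3 are ≤ 5.
Exactly 3 works: 3 values at 3 and 2 at 6 total 21.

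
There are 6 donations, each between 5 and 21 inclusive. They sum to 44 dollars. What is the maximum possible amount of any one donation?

To make one donation as large as possible, make the other 5 as small as possible.
The other 5 contribute at least 5 × 5 = 25, leaving at most 44 − 25 = 19.
Since 19 ≤ 21, this is achievable: one at 19 and 5 at 5.

19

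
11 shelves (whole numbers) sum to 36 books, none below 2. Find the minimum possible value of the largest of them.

The 11 values sum to 36, so their maximum is at least ⌈36/11⌉ = 4.
Taking 8 copies of 3 and 3 copies of 4 gives exactly 36, so 4 is attained.

4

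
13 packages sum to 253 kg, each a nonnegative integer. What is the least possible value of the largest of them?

20

The 13 values sum to 253, so their maximum is at least ⌈253/13⌉ = 20.
Achievable: 6 of them at 20 and 7 at 19 total 253.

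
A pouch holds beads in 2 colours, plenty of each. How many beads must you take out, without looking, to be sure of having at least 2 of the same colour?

You could draw 1 of every colour without reaching 2 of any — 2 in all.
One more forces 2 of some colour, so 2 + 1 = 3.

3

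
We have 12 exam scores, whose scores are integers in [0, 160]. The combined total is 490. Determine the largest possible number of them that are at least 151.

3

Suppose k of them are at least 151. Those contribute at least 151 each and the other 12 − k at least 0 each.
So the total is at least 151k + 0(12 − k) = 0 + 151k. This must be ≤ 490, giving k ≤ 3.
k = 3 is achieved by 3 values at 151 and 9 at 0, total 453; add 37 to one value (staying below 151) to reach 490.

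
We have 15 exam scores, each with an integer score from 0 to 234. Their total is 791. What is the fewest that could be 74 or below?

Let j be the number exceeding 74. Then the total is ≥ 75·j + 0·(15 − j) = 0 + 75j.
So 75j ≤ 791 and j ≤ 10; hence at least 15 − 10 = 5 are ≤ 74.
Exactly 5 works: 5 values at 0 and 10 at 75 total 750; raise one of the low values by 41 (still ≤ 74) to hit 791.

5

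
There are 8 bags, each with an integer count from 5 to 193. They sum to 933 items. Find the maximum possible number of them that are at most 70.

Suppose k of them are at most 70. Those contribute at most 70 each and the rest at most 193 each.
So the total is at most 70k + 193(8 − k) = 1544 − 123k. This must still be ≥ 933, so k ≤ 4.
k = 4 is achieved by 4 values at 70 and 4 at 193, total 1052; lower one of the 193's by 119 (still > 70) to reach 933.

4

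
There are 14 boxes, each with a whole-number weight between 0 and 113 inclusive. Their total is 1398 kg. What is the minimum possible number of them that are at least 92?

6

Each value short of 92 is at most 91, costing at least 113 − 91 = 22 against the maximum total of 1582.
We can afford to lose at most 1582 − 1398 = 184, so at most ⌊184/22⌋ = 8 fall short, and at least 6 are ≥ 92.
Exactly 6 works: 6 values at 113 and 8 at 91 total 1406; lower one of the high values by 8 (still ≥ 92) to hit 1398.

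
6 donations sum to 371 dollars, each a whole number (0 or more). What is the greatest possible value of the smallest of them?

The 6 values sum to 371, so their minimum is at most ⌊371/6⌋ = 61.
Achievable: 1 of them at 61 and 5 at 62 total 371.

61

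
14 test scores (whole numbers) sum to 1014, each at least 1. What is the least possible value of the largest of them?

Some value must be at least ⌈1014/14⌉ = 73, since 14 × 72 = 1008 < 1014.
Taking 8 copies of 72 and 6 copies of 73 gives exactly 1014, so 73 is attained.

73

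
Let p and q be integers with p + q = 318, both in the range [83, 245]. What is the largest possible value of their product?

25281

For a fixed sum, the product pq is largest when p and q are as close as possible.
Taking p = 159 and q = 159 (both in [83, 245]) gives pq = 25281.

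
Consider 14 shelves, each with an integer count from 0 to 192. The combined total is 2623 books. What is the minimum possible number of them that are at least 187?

4

Each value short of 187 is at most 186, costing at least 192 − 186 = 6 against the maximum total of 2688.
We can afford to lose at most 2688 − 2623 = 65, so at most ⌊65/6⌋ = 10 fall short, and at least 4 are ≥ 187.
Exactly 4 works: 4 values at 192 and 10 at 186 total 2628; lower one of the high values by 5 (still ≥ 187) to hit 2623.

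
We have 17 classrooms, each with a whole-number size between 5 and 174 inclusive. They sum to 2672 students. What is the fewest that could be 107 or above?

Suppose at most 17 − j of them reach 107; then j values are ≤ 106 and the rest ≤ 174.
The total is then ≤ 106·j + 174·(17 − j) = 2958 − 68j. For this to be ≥ 2672 we need j ≤ 4, so at least 17 − 4 = 13 must reach 107.
Exactly 13 works: 13 values at 174 and 4 at 106 total 2686; lower one of the high values by 14 (still ≥ 107) to hit 2672.

13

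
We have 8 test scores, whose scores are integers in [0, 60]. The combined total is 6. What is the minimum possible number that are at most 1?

5

If only k of them are at most 1, the other 8 − k are at least 2, so the total is at least (8 − k)·2 + k·0.
This is ≤ 6, so (8 − k)·2 + 0k ≤ 6, which gives k ≥ 5.
Exactly 5 works: 5 values at 0 and 3 at 2 total 6.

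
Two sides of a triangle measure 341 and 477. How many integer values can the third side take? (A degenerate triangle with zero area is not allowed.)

681

The triangle inequality gives |341 − 477| < c < 341 + 477, i.e. 136 < c < 818.
So c can be any integer from 137 to 817: 681 values.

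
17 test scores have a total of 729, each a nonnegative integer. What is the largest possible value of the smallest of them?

The average is 729/17 < 43, so some value is ≤ 42.
Achievable: 2 of them at 42 and 15 at 43 total 729.

42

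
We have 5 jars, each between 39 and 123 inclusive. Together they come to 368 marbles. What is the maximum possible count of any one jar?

123

To make one jar as large as possible, make the other 4 as small as possible.
The other 4 contribute at least 4 × 39 = 156, leaving at most 368 − 156 = 212.
But each jar is capped at 123, so the maximum is 123.
Achievable: one at 123 and the other 4 totalling 245, which fits since 4 × 39 ≤ 245 ≤ 4 × 123.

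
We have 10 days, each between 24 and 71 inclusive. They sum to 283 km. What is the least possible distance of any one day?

24

To make one day as small as possible, make the other 9 as large as possible.
The other 9 can take up 9 × 71 = 639 ≥ 283 − 24, so one day can sit at its floor of 24.
Achievable: one at 24 and the other 9 totalling 259, which fits since 9 × 24 ≤ 259 ≤ 9 × 71.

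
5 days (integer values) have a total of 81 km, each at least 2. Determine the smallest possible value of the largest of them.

17

The 5 values sum to 81, so their maximum is at least ⌈81/5⌉ = 17.
Equality holds with 1 value of 17 and 4 values of 16.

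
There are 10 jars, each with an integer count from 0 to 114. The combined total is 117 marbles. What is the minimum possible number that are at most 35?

7

Each value above 35 is at least 36, contributing at least 36 − 0 = 36 above the floor 0.
The sum exceeds the floor total 0 by 117, so at most ⌊117/36⌋ = 3 exceed 35, and at least 7 are ≤ 35.
Exactly 7 works: 7 values at 0 and 3 at 36 total 108; raise one of the low values by 9 (still ≤ 35) to hit 117.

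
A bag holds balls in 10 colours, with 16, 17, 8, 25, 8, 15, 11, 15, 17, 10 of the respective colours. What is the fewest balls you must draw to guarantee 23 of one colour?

In the worst case you take as many as possible of each colour without reaching 23: 16 + 17 + 8 + 22 + 8 + 15 + 11 + 15 + 17 + 10 = 139.
The next one must give 23 of some colour, so 139 + 1 = 140.

140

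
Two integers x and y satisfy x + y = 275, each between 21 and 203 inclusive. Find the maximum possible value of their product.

xy = x(275 − x) is maximized when x is as near 275/2 as the bounds allow.
Taking x = 137 and y = 138 (both in [21, 203]) gives xy = 18906.

18906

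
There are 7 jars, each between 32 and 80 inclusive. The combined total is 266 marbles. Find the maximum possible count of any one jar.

74

To make one jar as large as possible, make the other 6 as small as possible.
The other 6 contribute at least 6 × 32 = 192, leaving at most 266 − 192 = 74.
Since 74 ≤ 80, this is achievable: one at 74 and 6 at 32.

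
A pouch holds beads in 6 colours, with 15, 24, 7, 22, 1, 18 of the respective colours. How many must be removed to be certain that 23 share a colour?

86

In the worst case you take as many as possible of each colour without reaching 23: 15 + 22 + 7 + 22 + 1 + 18 = 85.
The next one must give 23 of some colour, so 85 + 1 = 86.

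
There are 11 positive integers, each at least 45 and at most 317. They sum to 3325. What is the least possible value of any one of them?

155

Minimizing one value means maximizing the remaining 10.
The other 10 contribute at most 10 × 317 = 3170, leaving at least 3325 − 3170 = 155.
Since 155 ≥ 45, this is achievable: one at 155 and 10 at 317.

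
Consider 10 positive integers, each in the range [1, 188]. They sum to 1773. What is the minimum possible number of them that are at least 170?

Suppose at most 10 − j of them reach 170; then j values are ≤ 169 and the rest ≤ 188.
The total is then ≤ 169·j + 188·(10 − j) = 1880 − 19j. For this to be ≥ 1773 we need j ≤ 5, so at least 10 − 5 = 5 must reach 170.
Exactly 5 works: 5 values at 188 and 5 at 169 total 1785; lower one of the high values by 12 (still ≥ 170) to hit 1773.

5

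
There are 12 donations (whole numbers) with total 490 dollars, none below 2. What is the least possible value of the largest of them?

41

If every one of the 12 were at most 40, the total would be at most 12 × 40 = 480 < 490.
Taking 2 copies of 40 and 10 copies of 41 gives exactly 490, so 41 is attained.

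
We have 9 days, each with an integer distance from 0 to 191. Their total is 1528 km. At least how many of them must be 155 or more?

4

Each value short of 155 is at most 154, costing at least 191 − 154 = 37 against the maximum total of 1719.
We can afford to lose at most 1719 − 1528 = 191, so at most ⌊191/37⌋ = 5 fall short, and at least 4 are ≥ 155.
Exactly 4 works: 4 values at 191 and 5 at 154 total 1534; lower one of the high values by 6 (still ≥ 155) to hit 1528.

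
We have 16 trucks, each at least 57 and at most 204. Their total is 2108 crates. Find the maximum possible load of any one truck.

To make one truck as large as possible, make the other 15 as small as possible.
The other 15 contribute at least 15 × 57 = 855, leaving at most 2108 − 855 = 1253.
But each truck is capped at 204, so the maximum is 204.
Achievable: one at 204 and the other 15 totalling 1904, which fits since 15 × 57 ≤ 1904 ≤ 15 × 204.

204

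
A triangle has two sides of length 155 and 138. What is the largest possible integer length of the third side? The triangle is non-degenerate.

The third side must be less than 155 + 138 = 293.
The largest integer below 293 is 292.

292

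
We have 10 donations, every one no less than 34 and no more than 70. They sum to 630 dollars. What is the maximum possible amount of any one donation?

70

To make one donation as large as possible, make the other 9 as small as possible.
The other 9 contribute at least 9 × 34 = 306, leaving at most 630 − 306 = 324.
But each donation is capped at 70, so the maximum is 70.
Achievable: one at 70 and the other 9 totalling 560, which fits since 9 × 34 ≤ 560 ≤ 9 × 70.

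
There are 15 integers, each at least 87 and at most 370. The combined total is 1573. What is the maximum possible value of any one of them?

Maximizing one value means minimizing the remaining 14.
The other 14 contribute at least 14 × 87 = 1218, leaving at most 1573 − 1218 = 355.
Since 355 ≤ 370, this is achievable: one at 355 and 14 at 87.

355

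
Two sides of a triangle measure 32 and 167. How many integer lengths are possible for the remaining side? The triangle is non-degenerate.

63

The triangle inequality gives |32 − 167| < c < 32 + 167, i.e. 135 < c < 199.
So c can be any integer from 136 to 198: 63 values.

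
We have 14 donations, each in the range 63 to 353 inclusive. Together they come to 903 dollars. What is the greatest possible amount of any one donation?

To make one donation as large as possible, make the other 13 as small as possible.
The other 13 contribute at least 13 × 63 = 819, leaving at most 903 − 819 = 84.
Since 84 ≤ 353, this is achievable: one at 84 and 13 at 63.

84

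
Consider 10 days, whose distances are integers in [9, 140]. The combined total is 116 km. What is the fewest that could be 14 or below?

6

If only k of them are at most 14, the other 10 − k are at least 15, so the total is at least (10 − k)·15 + k·9.
This is ≤ 116, so (10 − k)·15 + 9k ≤ 116, which gives k ≥ 6.
Exactly 6 works: 6 values at 9 and 4 at 15 total 114; raise one of the low values by 2 (still ≤ 14) to hit 116.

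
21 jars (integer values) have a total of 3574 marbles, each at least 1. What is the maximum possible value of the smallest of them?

The average is 3574/21 < 171, so some value is ≤ 170.
Equality holds with 17 values of 170 and 4 values of 171.

170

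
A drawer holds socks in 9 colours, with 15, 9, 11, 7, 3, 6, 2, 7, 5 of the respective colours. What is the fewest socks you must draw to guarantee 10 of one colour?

In the worst case you take as many as possible of each colour without reaching 10: 9 + 9 + 9 + 7 + 3 + 6 + 2 + 7 + 5 = 57.
The next one must give 10 of some colour, so 57 + 1 = 58.

58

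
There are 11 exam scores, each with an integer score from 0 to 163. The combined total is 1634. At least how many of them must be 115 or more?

8

Suppose at most 11 − j of them reach 115; then j values are ≤ 114 and the rest ≤ 163.
The total is then ≤ 114·j + 163·(11 − j) = 1793 − 49j. For this to be ≥ 1634 we need j ≤ 3, so at least 11 − 3 = 8 must reach 115.
Exactly 8 works: 8 values at 163 and 3 at 114 total 1646; lower one of the high values by 12 (still ≥ 115) to hit 1634.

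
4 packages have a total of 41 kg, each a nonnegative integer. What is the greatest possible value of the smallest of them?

10

If every one of the 4 were at least 11, the total would be at least 4 × 11 = 44 > 41.
Achievable: 3 of them at 10 and 1 at 11 total 41.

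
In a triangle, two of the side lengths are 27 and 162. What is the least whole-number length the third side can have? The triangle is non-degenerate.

The third side must exceed |27 − 162| = 135.
The smallest integer above 135 is 136.

136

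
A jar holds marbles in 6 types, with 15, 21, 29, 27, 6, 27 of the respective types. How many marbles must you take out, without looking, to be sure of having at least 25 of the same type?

115

In the worst case you take as many as possible of each type without reaching 25: 15 + 21 + 24 + 24 + 6 + 24 = 114.
The next one must give 25 of some type, so 114 + 1 = 115.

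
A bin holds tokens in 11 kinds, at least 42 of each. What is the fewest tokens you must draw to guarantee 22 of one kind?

In the worst case you draw 21 of each of the 11 kinds: 11 × 21 = 231.
One more forces 22 of some kind, so 231 + 1 = 232.

232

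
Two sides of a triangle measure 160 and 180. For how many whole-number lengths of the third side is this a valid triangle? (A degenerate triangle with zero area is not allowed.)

The triangle inequality gives |160 − 180| < c < 160 + 180, i.e. 20 < c < 340.
So c can be any integer from 21 to 339: 319 values.

319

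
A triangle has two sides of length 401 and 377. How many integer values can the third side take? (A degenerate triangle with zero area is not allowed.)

753

The triangle inequality gives |401 − 377| < c < 401 + 377, i.e. 24 < c < 778.
So c can be any integer from 25 to 777: 753 values.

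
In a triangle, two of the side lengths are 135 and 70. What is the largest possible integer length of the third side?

The third side must be less than 135 + 70 = 205.
The largest integer below 205 is 204.

204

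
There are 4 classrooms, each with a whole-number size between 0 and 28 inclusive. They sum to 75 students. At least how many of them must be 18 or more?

Each value short of 18 is at most 17, costing at least 28 − 17 = 11 against the maximum total of 112.
We can afford to lose at most 112 − 75 = 37, so at most ⌊37/11⌋ = 3 fall short, and at least 1 are ≥ 18.
Exactly 1 works: 1 value at 28 and 3 at 17 total 79; lower one of the high values by 4 (still ≥ 18) to hit 75.

1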